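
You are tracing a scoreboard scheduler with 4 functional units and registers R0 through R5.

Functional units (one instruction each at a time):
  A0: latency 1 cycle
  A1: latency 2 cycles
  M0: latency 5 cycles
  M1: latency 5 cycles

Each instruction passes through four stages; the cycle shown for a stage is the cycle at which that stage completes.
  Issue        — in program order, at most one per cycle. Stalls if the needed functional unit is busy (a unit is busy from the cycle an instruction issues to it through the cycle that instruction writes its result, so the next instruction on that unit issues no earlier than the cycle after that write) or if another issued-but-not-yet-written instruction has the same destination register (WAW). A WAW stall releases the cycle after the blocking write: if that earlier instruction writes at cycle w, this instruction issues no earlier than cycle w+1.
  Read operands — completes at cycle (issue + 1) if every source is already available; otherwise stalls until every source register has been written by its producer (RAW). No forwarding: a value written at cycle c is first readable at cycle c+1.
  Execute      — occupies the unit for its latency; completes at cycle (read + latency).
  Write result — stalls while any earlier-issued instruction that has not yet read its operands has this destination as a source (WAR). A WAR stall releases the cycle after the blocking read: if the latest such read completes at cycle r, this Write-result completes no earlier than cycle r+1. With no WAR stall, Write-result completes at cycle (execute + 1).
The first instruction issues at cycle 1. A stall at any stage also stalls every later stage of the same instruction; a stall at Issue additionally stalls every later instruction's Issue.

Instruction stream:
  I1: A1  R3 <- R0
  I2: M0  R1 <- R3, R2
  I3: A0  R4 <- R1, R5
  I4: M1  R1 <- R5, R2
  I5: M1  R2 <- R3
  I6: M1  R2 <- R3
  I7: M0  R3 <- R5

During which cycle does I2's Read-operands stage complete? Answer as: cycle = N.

cycle = 6

[1] I1 issues→A1
[2] I1 reads · I2 issues→M0
[3] I3 issues→A0
[4] I1 exec-done
[5] I1 writes R3
[6] I2 reads
[11] I2 exec-done
[12] I2 writes R1
[13] I3 reads · I4 issues→M1
[14] I3 exec-done · I4 reads
[15] I3 writes R4
[19] I4 exec-done
[20] I4 writes R1
[21] I5 issues→M1
[22] I5 reads
[27] I5 exec-done
[28] I5 writes R2
[29] I6 issues→M1
[30] I6 reads · I7 issues→M0
[31] I7 reads
[35] I6 exec-done
[36] I6 writes R2 · I7 exec-done
[37] I7 writes R3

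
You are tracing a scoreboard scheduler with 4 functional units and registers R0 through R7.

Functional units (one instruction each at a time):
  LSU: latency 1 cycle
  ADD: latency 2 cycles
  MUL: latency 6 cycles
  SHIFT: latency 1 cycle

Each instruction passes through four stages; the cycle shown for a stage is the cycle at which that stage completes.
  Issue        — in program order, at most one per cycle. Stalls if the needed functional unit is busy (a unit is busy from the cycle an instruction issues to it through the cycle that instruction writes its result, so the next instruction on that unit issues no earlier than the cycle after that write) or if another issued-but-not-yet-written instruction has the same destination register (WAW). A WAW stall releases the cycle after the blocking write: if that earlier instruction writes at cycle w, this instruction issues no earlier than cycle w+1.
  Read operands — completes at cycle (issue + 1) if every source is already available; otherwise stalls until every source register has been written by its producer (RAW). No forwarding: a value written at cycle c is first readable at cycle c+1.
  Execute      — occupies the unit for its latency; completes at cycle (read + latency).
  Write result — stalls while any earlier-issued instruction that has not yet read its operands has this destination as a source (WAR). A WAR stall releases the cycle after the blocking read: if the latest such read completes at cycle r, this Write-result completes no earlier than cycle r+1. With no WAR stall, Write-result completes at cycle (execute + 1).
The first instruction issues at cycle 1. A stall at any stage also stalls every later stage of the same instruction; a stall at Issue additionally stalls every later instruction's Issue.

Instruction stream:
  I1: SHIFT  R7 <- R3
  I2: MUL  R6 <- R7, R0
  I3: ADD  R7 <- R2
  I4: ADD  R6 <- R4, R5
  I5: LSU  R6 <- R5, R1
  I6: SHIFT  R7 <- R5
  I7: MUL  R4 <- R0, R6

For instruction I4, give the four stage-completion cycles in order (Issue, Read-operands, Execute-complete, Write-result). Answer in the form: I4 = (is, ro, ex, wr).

I4 = (13, 14, 16, 17)

[1] I1 issues→SHIFT
[2] I1 reads, I2 issues→MUL
[3] I1 exec-done
[4] I1 writes R7
[5] I2 reads, I3 issues→ADD
[6] I3 reads
[8] I3 exec-done
[9] I3 writes R7
[11] I2 exec-done
[12] I2 writes R6
[13] I4 issues→ADD
[14] I4 reads
[16] I4 exec-done
[17] I4 writes R6
[18] I5 issues→LSU
[19] I5 reads, I6 issues→SHIFT
[20] I5 exec-done, I6 reads, I7 issues→MUL
[21] I5 writes R6, I6 exec-done
[22] I6 writes R7, I7 reads
[28] I7 exec-done
[29] I7 writes R4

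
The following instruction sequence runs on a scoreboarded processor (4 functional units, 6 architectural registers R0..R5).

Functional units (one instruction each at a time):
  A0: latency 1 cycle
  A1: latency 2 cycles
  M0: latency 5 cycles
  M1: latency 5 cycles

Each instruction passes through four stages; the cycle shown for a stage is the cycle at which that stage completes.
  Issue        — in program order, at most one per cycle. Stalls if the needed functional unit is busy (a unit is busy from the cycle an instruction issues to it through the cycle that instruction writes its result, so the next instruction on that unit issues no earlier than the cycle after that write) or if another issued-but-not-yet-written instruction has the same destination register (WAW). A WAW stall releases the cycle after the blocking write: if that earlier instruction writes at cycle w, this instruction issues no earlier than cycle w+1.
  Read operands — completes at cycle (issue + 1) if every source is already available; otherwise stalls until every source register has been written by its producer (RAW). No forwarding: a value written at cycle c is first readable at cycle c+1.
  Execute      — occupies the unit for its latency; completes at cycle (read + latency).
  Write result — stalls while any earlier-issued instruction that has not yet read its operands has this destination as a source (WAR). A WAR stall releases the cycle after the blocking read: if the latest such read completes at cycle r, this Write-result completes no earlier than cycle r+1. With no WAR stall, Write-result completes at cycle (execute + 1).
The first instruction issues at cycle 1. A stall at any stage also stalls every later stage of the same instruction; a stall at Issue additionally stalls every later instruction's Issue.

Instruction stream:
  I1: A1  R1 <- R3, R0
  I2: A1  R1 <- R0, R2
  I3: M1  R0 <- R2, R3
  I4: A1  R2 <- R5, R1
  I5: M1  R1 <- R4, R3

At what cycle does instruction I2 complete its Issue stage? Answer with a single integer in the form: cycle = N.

t=1  I1→A1
t=2  I1 RO
t=4  I1 EX
t=5  I1 WR R1
t=6  I2→A1
t=7  I2 RO, I3→M1
t=8  I3 RO
t=9  I2 EX
t=10  I2 WR R1
t=11  I4→A1
t=12  I4 RO
t=13  I3 EX
t=14  I3 WR R0, I4 EX
t=15  I4 WR R2, I5→M1
t=16  I5 RO
t=21  I5 EX
t=22  I5 WR R1

cycle = 6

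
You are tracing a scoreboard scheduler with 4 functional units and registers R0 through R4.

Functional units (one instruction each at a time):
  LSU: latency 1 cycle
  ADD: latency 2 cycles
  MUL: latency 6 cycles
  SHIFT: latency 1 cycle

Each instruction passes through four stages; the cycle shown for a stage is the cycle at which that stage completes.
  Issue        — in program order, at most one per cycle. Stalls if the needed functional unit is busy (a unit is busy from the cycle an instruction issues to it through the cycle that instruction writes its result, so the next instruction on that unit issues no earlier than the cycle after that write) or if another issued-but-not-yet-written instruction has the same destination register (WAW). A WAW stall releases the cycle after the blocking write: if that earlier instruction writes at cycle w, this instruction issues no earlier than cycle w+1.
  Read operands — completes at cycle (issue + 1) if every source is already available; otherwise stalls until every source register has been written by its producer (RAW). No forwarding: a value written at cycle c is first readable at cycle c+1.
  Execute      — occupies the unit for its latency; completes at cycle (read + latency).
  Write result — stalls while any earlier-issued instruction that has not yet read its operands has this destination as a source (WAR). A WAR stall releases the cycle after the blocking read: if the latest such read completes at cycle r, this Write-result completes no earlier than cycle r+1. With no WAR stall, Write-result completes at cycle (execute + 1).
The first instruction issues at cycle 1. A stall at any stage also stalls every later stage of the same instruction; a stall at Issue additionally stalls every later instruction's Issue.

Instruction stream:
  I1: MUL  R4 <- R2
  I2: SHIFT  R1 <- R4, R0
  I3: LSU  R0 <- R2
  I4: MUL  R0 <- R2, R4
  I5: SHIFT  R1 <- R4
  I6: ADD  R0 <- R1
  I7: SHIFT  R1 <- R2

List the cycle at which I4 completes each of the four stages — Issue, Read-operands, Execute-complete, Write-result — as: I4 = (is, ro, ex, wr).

I4 = (12, 13, 19, 20)

[I1] 1/2/8/9
[I2] 2/10/11/12  (RAW R4: wait I1 write@9)
[I3] 3/4/5/11  (WAR R0: wait I2 read@10)
[I4] 12/13/19/20  (WAW R0: wait I3 write@11)
[I5] 13/14/15/16
[I6] 21/22/24/25  (WAW R0: wait I4 write@20)
[I7] 22/23/24/25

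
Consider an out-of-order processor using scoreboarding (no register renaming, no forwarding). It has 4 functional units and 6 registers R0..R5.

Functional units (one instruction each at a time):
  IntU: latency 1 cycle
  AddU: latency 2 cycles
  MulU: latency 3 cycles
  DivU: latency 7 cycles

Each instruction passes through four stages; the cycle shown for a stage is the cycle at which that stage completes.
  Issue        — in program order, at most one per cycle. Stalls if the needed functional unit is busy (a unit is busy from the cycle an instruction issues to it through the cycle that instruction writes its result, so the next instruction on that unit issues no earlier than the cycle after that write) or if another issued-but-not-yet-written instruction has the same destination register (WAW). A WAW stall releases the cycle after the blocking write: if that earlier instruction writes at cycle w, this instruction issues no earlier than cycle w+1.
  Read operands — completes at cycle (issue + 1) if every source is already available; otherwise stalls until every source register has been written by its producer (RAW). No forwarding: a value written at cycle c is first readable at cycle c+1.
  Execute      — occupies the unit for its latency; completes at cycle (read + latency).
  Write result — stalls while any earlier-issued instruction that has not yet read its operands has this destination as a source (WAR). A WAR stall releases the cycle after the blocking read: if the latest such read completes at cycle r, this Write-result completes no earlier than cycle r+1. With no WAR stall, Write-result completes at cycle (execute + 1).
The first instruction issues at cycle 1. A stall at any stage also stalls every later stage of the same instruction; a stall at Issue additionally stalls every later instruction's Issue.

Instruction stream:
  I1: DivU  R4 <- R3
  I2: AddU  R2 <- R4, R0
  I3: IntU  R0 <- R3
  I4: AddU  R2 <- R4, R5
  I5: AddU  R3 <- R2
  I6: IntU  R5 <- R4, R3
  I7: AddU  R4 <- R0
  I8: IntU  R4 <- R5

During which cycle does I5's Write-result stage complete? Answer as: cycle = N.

[1] issue I1 (DivU)
[2] I1 read-ops; issue I2 (AddU)
[3] issue I3 (IntU)
[4] I3 read-ops
[5] I3 finished on IntU
[9] I1 finished on DivU
[10] I1→R4
[11] I2 read-ops
[12] I3→R0
[13] I2 finished on AddU
[14] I2→R2
[15] issue I4 (AddU)
[16] I4 read-ops
[18] I4 finished on AddU
[19] I4→R2
[20] issue I5 (AddU)
[21] I5 read-ops; issue I6 (IntU)
[23] I5 finished on AddU
[24] I5→R3
[25] I6 read-ops; issue I7 (AddU)
[26] I6 finished on IntU; I7 read-ops
[27] I6→R5
[28] I7 finished on AddU
[29] I7→R4
[30] issue I8 (IntU)
[31] I8 read-ops
[32] I8 finished on IntU
[33] I8→R4

cycle = 24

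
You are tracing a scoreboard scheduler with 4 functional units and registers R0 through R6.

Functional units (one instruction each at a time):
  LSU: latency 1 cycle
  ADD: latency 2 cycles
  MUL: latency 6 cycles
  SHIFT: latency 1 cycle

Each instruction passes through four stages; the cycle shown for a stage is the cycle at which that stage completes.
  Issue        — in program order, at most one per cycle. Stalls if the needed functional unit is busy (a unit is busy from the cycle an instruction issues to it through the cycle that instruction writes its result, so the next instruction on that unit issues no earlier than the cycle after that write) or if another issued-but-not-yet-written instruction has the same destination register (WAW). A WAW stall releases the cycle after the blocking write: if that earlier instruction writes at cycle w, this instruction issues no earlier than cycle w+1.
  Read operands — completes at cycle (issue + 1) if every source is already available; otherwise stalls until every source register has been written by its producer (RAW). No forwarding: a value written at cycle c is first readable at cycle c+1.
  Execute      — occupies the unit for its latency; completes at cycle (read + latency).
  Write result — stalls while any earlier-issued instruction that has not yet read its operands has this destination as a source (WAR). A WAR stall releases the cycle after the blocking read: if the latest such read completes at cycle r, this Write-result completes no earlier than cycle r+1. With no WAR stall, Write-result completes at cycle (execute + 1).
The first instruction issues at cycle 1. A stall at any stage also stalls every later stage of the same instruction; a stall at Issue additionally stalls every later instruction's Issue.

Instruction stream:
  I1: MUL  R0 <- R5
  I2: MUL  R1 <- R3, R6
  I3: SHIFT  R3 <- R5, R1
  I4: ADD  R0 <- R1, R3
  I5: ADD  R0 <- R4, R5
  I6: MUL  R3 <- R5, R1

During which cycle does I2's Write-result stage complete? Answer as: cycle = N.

I1: IS=1 RO=2 EX=8 WR=9
I2: IS=10 RO=11 EX=17 WR=18  [struct: MUL busy until I1 writes@9]
I3: IS=11 RO=19 EX=20 WR=21  [RAW R1: wait I2 write@18]
I4: IS=12 RO=22 EX=24 WR=25  [RAW R3: wait I3 write@21]
I5: IS=26 RO=27 EX=29 WR=30  [struct: ADD busy until I4 writes@25]
I6: IS=27 RO=28 EX=34 WR=35

cycle = 18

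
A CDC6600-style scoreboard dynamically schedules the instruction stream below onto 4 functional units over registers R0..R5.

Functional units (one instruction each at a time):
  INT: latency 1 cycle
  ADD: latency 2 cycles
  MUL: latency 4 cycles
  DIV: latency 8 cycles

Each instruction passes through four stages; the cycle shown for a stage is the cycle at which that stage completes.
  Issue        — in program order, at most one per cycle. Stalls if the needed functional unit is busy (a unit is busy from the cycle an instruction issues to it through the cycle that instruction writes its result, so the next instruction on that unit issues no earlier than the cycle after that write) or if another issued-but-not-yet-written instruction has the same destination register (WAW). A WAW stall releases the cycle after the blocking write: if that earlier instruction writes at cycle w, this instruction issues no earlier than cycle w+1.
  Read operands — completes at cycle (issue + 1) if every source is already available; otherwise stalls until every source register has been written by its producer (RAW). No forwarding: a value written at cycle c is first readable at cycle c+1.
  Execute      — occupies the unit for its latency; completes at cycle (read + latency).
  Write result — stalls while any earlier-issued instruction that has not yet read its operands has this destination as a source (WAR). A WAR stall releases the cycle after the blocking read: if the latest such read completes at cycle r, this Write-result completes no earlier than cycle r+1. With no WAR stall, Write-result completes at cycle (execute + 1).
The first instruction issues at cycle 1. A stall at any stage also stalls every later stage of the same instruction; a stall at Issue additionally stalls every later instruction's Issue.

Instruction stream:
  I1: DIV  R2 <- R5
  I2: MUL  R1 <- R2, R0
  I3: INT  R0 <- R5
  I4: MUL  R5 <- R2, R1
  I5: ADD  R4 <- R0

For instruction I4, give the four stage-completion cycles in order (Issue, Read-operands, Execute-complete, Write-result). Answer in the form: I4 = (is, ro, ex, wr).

I1 -> (1, 2, 10, 11)
I2 -> (2, 12, 16, 17)  // RAW R2: wait I1 write@11
I3 -> (3, 4, 5, 13)  // WAR R0: wait I2 read@12
I4 -> (18, 19, 23, 24)  // struct: MUL busy until I2 writes@17
I5 -> (19, 20, 22, 23)

I4 = (18, 19, 23, 24)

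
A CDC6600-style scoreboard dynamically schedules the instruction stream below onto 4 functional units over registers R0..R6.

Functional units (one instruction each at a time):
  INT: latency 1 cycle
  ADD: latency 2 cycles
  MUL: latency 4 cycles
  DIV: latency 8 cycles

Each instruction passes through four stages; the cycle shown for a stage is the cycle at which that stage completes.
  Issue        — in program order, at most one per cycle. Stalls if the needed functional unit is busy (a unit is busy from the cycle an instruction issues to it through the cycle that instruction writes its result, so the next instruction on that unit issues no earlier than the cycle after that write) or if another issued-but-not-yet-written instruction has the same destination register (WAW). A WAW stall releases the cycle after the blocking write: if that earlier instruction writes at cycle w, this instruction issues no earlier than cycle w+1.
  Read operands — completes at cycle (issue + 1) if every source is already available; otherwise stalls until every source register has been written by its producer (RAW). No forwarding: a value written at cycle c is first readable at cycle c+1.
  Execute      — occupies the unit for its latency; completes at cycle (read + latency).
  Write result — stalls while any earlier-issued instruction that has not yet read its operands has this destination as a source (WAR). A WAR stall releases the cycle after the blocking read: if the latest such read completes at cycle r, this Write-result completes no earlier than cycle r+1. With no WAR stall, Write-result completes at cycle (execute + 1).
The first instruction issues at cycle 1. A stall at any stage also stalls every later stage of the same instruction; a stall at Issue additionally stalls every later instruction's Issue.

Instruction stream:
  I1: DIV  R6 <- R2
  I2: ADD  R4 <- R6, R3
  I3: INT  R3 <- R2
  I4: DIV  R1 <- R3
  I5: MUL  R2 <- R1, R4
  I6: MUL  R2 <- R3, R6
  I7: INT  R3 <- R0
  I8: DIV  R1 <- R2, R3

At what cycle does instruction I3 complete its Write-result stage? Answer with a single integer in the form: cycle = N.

cycle = 13

c1: I1 dispatched to DIV
c2: I1 operands ready | I2 dispatched to ADD
c3: I3 dispatched to INT
c4: I3 operands ready
c5: I3 complete
c10: I1 complete
c11: R6←I1
c12: I2 operands ready | I4 dispatched to DIV
c13: R3←I3 | I5 dispatched to MUL
c14: I2 complete | I4 operands ready
c15: R4←I2
c22: I4 complete
c23: R1←I4
c24: I5 operands ready
c28: I5 complete
c29: R2←I5
c30: I6 dispatched to MUL
c31: I6 operands ready | I7 dispatched to INT
c32: I7 operands ready | I8 dispatched to DIV
c33: I7 complete
c34: R3←I7
c35: I6 complete
c36: R2←I6
c37: I8 operands ready
c45: I8 complete
c46: R1←I8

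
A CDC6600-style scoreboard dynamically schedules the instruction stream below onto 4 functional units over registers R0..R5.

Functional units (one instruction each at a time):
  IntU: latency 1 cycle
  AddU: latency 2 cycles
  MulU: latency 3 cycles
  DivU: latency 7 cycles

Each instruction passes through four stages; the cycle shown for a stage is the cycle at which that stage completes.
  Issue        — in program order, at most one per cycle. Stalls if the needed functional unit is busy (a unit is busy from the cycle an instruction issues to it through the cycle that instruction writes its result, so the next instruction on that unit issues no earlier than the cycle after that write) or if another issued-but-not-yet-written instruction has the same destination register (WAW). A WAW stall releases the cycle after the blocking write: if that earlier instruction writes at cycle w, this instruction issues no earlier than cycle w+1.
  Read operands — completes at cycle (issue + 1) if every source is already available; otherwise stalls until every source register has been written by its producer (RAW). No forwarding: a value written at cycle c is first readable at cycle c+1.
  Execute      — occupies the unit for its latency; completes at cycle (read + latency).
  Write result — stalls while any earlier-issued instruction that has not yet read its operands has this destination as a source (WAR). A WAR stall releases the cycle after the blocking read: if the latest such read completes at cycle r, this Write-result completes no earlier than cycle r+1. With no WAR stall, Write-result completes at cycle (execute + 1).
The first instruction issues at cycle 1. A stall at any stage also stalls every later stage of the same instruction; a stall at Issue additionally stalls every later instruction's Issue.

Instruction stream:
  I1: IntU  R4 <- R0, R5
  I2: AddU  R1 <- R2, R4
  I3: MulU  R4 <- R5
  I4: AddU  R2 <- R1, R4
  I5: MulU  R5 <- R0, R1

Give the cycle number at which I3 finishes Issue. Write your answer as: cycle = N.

t=1  I1→IntU
t=2  I1 RO · I2→AddU
t=3  I1 EX
t=4  I1 WR R4
t=5  I2 RO · I3→MulU
t=6  I3 RO
t=7  I2 EX
t=8  I2 WR R1
t=9  I3 EX · I4→AddU
t=10  I3 WR R4
t=11  I4 RO · I5→MulU
t=12  I5 RO
t=13  I4 EX
t=14  I4 WR R2
t=15  I5 EX
t=16  I5 WR R5

cycle = 5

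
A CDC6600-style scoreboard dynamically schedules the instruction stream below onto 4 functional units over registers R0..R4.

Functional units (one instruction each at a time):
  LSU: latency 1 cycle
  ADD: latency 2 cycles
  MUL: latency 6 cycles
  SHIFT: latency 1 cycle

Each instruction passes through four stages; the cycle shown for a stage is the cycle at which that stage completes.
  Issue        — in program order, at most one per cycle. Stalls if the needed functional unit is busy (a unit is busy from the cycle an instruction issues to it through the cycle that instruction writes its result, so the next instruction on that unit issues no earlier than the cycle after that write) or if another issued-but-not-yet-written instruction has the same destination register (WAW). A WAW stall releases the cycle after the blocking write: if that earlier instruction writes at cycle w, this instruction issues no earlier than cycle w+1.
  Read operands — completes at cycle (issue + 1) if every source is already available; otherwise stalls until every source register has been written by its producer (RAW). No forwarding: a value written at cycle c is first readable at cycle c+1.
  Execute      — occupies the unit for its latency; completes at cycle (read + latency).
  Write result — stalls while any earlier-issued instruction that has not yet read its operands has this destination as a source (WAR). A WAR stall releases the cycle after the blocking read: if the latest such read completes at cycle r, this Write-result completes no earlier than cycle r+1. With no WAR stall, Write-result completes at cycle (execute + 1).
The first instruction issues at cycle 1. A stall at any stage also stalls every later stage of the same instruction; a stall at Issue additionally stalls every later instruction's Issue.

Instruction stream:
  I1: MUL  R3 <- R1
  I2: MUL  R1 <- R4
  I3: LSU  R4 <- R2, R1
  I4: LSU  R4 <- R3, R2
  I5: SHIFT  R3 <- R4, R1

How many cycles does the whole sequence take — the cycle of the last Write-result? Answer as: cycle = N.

c1: I1 dispatched to MUL
c2: I1 operands ready
c8: I1 complete
c9: R3←I1
c10: I2 dispatched to MUL
c11: I2 operands ready | I3 dispatched to LSU
c17: I2 complete
c18: R1←I2
c19: I3 operands ready
c20: I3 complete
c21: R4←I3
c22: I4 dispatched to LSU
c23: I4 operands ready | I5 dispatched to SHIFT
c24: I4 complete
c25: R4←I4
c26: I5 operands ready
c27: I5 complete
c28: R3←I5

cycle = 28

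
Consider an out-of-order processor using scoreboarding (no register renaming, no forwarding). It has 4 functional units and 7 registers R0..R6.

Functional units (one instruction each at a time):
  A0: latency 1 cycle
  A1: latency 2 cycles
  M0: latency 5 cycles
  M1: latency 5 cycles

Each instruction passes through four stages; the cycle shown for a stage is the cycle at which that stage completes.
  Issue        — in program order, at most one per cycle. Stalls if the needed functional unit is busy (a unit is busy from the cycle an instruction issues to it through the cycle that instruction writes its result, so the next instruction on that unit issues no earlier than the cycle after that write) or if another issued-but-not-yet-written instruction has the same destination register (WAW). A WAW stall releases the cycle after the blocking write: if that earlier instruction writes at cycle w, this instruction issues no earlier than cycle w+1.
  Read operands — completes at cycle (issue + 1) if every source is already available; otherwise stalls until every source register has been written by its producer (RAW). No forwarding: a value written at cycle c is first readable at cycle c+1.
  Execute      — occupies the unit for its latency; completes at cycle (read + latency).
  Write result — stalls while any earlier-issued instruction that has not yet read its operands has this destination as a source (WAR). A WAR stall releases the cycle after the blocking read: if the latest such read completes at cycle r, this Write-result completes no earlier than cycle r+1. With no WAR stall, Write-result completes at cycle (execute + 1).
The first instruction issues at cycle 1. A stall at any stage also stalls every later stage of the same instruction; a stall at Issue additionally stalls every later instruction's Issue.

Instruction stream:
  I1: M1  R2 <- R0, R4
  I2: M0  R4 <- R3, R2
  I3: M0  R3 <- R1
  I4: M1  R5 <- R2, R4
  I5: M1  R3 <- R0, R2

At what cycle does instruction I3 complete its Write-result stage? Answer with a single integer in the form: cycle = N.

cycle = 23

t=1  I1→M1
t=2  I1 RO · I2→M0
t=7  I1 EX
t=8  I1 WR R2
t=9  I2 RO
t=14  I2 EX
t=15  I2 WR R4
t=16  I3→M0
t=17  I3 RO · I4→M1
t=18  I4 RO
t=22  I3 EX
t=23  I3 WR R3 · I4 EX
t=24  I4 WR R5
t=25  I5→M1
t=26  I5 RO
t=31  I5 EX
t=32  I5 WR R3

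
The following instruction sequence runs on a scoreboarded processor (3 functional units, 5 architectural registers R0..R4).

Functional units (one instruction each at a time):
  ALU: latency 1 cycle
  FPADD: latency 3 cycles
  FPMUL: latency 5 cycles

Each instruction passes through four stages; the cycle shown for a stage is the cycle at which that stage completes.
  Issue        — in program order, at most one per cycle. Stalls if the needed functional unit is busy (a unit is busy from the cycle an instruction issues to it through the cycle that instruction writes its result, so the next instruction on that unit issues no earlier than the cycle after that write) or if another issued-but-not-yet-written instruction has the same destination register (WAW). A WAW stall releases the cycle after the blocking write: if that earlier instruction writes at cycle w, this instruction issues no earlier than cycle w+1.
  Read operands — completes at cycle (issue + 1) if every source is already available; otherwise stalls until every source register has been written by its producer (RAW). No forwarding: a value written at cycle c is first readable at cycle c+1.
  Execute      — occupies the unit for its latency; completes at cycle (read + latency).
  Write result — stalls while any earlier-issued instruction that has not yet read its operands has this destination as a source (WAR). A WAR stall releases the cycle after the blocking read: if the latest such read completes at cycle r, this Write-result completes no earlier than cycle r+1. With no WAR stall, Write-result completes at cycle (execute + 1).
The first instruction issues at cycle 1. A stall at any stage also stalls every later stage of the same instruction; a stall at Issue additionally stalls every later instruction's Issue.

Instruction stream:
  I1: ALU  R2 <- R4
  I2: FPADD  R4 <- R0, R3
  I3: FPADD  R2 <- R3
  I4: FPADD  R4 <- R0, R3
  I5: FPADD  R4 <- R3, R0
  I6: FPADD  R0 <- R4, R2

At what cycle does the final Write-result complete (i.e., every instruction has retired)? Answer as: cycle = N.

I1: IS=1 RO=2 EX=3 WR=4
I2: IS=2 RO=3 EX=6 WR=7
I3: IS=8 RO=9 EX=12 WR=13  [struct: FPADD busy until I2 writes@7]
I4: IS=14 RO=15 EX=18 WR=19  [struct: FPADD busy until I3 writes@13]
I5: IS=20 RO=21 EX=24 WR=25  [struct: FPADD busy until I4 writes@19]
I6: IS=26 RO=27 EX=30 WR=31  [struct: FPADD busy until I5 writes@25]

cycle = 31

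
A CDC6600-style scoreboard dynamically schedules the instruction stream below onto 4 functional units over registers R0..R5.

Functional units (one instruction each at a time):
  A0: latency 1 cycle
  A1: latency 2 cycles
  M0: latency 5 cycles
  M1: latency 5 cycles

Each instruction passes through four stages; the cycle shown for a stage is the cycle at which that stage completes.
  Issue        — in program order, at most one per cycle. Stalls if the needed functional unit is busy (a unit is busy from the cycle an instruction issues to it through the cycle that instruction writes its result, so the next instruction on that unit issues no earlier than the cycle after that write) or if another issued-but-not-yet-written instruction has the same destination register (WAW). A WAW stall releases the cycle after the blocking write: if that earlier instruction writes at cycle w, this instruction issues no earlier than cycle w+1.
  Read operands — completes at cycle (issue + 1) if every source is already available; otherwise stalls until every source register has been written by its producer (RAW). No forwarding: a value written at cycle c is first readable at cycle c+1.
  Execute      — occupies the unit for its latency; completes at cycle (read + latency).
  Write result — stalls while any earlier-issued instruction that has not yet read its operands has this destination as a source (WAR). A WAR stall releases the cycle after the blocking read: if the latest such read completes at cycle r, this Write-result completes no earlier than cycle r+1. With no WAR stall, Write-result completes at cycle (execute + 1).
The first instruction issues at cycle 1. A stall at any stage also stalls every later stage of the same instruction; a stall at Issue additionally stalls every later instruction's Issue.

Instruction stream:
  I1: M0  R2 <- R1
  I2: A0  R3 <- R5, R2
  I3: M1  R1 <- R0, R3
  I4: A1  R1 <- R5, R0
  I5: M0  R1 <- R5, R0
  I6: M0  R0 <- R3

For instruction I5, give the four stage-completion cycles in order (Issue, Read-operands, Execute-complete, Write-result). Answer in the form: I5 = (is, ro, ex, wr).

1) issue 1, read 2, done 7, write 8
2) issue 2, read 9, done 10, write 11  <RAW R2: wait I1 write@8>
3) issue 3, read 12, done 17, write 18  <RAW R3: wait I2 write@11>
4) issue 19, read 20, done 22, write 23  <WAW R1: wait I3 write@18>
5) issue 24, read 25, done 30, write 31  <WAW R1: wait I4 write@23>
6) issue 32, read 33, done 38, write 39  <struct: M0 busy until I5 writes@31>

I5 = (24, 25, 30, 31)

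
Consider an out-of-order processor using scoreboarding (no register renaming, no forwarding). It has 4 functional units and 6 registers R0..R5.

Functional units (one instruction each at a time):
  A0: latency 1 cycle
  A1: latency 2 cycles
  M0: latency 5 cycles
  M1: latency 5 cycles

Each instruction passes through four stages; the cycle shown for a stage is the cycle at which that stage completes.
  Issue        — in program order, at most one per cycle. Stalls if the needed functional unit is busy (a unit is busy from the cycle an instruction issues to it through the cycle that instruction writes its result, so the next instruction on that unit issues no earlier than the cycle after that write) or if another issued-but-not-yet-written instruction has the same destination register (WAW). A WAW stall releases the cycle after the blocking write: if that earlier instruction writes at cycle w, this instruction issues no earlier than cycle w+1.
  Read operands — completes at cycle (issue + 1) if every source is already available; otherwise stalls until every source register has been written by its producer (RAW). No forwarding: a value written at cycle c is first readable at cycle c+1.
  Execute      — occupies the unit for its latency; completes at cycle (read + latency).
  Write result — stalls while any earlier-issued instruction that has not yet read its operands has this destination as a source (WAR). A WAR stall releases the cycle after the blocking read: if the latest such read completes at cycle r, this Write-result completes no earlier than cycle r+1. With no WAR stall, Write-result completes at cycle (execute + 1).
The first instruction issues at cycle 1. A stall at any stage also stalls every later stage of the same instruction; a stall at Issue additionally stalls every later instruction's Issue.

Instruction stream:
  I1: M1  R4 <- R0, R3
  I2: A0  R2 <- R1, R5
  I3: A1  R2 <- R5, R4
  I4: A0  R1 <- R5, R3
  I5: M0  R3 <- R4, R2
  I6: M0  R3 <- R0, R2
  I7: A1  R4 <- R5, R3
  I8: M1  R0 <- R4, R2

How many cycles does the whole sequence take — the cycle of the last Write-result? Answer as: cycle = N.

cycle = 38

c1: issue I1 (M1)
c2: I1 read-ops; issue I2 (A0)
c3: I2 read-ops
c4: I2 finished on A0
c5: I2→R2
c6: issue I3 (A1)
c7: I1 finished on M1; issue I4 (A0)
c8: I1→R4; I4 read-ops; issue I5 (M0)
c9: I3 read-ops; I4 finished on A0
c10: I4→R1
c11: I3 finished on A1
c12: I3→R2
c13: I5 read-ops
c18: I5 finished on M0
c19: I5→R3
c20: issue I6 (M0)
c21: I6 read-ops; issue I7 (A1)
c22: issue I8 (M1)
c26: I6 finished on M0
c27: I6→R3
c28: I7 read-ops
c30: I7 finished on A1
c31: I7→R4
c32: I8 read-ops
c37: I8 finished on M1
c38: I8→R0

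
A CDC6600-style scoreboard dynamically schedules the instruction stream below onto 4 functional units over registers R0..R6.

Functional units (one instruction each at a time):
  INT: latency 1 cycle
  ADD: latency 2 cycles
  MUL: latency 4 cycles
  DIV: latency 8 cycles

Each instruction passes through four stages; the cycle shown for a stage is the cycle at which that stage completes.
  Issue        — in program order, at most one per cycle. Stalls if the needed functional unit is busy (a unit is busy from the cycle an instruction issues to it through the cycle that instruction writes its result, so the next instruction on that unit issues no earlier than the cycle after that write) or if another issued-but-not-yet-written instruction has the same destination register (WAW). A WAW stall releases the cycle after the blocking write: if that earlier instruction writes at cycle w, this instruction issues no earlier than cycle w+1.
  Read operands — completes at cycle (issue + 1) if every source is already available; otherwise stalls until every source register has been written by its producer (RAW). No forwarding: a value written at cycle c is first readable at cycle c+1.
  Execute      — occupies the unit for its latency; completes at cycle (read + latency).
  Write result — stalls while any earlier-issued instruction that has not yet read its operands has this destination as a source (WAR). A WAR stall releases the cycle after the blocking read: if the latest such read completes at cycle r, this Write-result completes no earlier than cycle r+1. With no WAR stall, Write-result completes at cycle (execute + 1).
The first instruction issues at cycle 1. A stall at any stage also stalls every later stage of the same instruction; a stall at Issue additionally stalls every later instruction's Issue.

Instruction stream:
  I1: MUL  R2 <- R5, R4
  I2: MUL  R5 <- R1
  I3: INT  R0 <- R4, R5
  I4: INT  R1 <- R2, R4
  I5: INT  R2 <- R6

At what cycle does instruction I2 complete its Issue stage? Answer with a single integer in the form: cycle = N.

[I1] 1/2/6/7
[I2] 8/9/13/14  (struct: MUL busy until I1 writes@7)
[I3] 9/15/16/17  (RAW R5: wait I2 write@14)
[I4] 18/19/20/21  (struct: INT busy until I3 writes@17)
[I5] 22/23/24/25  (struct: INT busy until I4 writes@21)

cycle = 8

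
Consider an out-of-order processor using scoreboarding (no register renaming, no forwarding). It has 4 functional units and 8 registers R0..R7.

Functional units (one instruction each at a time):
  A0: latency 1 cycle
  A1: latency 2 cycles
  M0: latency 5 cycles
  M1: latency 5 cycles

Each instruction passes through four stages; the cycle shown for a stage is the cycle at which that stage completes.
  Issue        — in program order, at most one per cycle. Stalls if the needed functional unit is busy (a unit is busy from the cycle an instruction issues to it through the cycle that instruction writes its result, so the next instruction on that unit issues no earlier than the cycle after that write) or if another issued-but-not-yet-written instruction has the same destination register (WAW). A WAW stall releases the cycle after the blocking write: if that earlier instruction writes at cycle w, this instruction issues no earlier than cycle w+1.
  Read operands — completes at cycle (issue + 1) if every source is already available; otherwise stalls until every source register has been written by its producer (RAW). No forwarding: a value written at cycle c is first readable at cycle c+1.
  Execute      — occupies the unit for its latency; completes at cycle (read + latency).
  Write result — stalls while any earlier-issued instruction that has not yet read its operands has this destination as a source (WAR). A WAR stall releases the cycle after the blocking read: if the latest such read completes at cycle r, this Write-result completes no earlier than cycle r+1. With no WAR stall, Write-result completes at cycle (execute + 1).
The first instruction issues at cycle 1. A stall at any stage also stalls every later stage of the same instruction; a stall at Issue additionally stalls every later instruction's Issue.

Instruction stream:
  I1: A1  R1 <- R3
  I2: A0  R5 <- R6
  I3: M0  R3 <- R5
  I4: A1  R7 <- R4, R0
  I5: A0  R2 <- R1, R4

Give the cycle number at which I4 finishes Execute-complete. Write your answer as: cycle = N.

cycle = 9

  I1 | 1 | 2 | 4 | 5
  I2 | 2 | 3 | 4 | 5
  I3 | 3 | 6 | 11 | 12   RAW R5: wait I2 write@5
  I4 | 6 | 7 | 9 | 10   struct: A1 busy until I1 writes@5
  I5 | 7 | 8 | 9 | 10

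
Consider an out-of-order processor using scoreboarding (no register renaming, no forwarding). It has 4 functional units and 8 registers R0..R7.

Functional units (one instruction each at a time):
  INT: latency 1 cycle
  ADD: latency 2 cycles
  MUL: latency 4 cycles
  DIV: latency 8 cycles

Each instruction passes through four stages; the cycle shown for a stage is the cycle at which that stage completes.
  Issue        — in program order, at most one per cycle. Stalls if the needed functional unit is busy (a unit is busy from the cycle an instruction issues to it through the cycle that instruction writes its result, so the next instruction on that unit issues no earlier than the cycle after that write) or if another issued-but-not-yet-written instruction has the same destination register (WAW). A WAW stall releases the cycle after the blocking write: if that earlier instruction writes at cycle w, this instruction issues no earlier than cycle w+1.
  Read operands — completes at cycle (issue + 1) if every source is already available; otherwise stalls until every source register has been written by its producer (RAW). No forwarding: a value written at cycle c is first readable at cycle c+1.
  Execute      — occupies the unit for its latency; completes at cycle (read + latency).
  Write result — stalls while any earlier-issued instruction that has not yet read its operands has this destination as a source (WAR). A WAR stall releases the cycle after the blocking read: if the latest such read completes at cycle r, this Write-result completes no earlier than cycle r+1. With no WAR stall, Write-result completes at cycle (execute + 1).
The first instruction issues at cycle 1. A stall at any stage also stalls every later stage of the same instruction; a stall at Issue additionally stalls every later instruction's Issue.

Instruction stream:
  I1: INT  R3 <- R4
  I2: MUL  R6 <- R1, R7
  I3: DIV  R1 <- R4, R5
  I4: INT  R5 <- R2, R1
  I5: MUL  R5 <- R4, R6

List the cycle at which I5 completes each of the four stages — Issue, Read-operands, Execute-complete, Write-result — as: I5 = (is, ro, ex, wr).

I5 = (17, 18, 22, 23)

t=1  I1 issues→INT
t=2  I1 reads · I2 issues→MUL
t=3  I1 exec-done · I2 reads · I3 issues→DIV
t=4  I1 writes R3 · I3 reads
t=5  I4 issues→INT
t=7  I2 exec-done
t=8  I2 writes R6
t=12  I3 exec-done
t=13  I3 writes R1
t=14  I4 reads
t=15  I4 exec-done
t=16  I4 writes R5
t=17  I5 issues→MUL
t=18  I5 reads
t=22  I5 exec-done
t=23  I5 writes R5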